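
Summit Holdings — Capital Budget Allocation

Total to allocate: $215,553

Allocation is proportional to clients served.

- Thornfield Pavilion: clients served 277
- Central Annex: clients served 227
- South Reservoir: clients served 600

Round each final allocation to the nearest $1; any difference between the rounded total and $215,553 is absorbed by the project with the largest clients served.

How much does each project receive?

Thornfield Pavilion: $54,083 · Central Annex: $44,321 · South Reservoir: $117,149

Clients served total: 1,104.
Proportional shares: Thornfield Pavilion 277/1,104 × $215,553 = 54,083.497; Central Annex 227/1,104 × $215,553 = 44,321.13; South Reservoir 600/1,104 × $215,553 = 117,148.37.
Rounded to nearest $1: Thornfield Pavilion $54,083; Central Annex $44,321; South Reservoir $117,148. Sum = $215,552.
Difference $215,553 − $215,552 = +$1 applied to largest clients served (South Reservoir): South Reservoir becomes $117,149.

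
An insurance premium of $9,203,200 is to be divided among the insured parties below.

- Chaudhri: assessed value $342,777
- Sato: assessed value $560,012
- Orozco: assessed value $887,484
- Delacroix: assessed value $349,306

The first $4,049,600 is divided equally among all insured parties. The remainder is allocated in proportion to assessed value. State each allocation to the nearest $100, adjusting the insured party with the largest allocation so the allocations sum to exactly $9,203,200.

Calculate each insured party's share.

Chaudhri: $1,838,000 · Sato: $2,361,300 · Orozco: $3,150,100 · Delacroix: $1,853,800

First tranche $4,049,600 split equally: $1,012,400 each.
Remainder $5,153,600 by assessed value (total 2,139,579): Chaudhri 825,646.33 → $825,600; Sato 1,348,899.87 → $1,348,900; Orozco 2,137,681.08 → $2,137,700; Delacroix 841,372.72 → $841,400.
Totals: Chaudhri $1,012,400 + $825,600 = $1,838,000; Sato $1,012,400 + $1,348,900 = $2,361,300; Orozco $1,012,400 + $2,137,700 = $3,150,100; Delacroix $1,012,400 + $841,400 = $1,853,800.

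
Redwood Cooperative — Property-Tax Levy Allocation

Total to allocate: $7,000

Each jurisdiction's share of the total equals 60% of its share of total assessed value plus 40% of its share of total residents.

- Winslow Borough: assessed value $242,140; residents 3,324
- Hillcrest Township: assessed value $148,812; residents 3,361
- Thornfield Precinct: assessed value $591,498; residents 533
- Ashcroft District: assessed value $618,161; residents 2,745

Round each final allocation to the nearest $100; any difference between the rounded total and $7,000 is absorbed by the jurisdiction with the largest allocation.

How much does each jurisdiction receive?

Winslow Borough: $1,600 · Hillcrest Township: $1,300 · Thornfield Precinct: $1,700 · Ashcroft District: $2,400

Totals — assessed value 1,600,611, residents 9,963.
Combined weights (60% assessed value + 40% residents): Winslow Borough 0.2242; Hillcrest Township 0.1907; Thornfield Precinct 0.2431; Ashcroft District 0.3419.
Pro-rata amounts: Winslow Borough 1,569.55; Hillcrest Township 1,335.06; Thornfield Precinct 1,701.88; Ashcroft District 2,393.51.
At nearest $100: Winslow Borough $1,600; Hillcrest Township $1,300; Thornfield Precinct $1,700; Ashcroft District $2,400. Sum = $7,000.
No rounding difference to absorb.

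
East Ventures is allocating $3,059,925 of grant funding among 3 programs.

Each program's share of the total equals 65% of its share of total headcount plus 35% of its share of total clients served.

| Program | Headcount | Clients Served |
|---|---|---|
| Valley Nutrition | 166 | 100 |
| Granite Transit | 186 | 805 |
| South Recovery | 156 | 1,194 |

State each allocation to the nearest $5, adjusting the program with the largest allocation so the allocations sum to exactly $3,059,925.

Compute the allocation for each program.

Totals — headcount 508, clients served 2,099.
Blended shares (65% headcount + 35% clients served): Valley Nutrition 0.2291; Granite Transit 0.3722; South Recovery 0.3987.
Unrounded shares: Valley Nutrition 700,955.94; Granite Transit 1,138,973.58; South Recovery 1,219,995.48.
At nearest $5: Valley Nutrition $700,955; Granite Transit $1,138,975; South Recovery $1,219,995. Sum = $3,059,925.
Rounded total matches; no reconciliation needed.

Valley Nutrition: $700,955; Granite Transit: $1,138,975; South Recovery: $1,219,995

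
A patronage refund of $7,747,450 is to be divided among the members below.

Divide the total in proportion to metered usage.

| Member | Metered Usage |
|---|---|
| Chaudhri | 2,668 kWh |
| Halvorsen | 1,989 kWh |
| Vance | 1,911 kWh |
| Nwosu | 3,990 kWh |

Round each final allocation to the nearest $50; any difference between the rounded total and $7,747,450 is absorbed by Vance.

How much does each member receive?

Total metered usage = 10,558.
Proportional shares: Chaudhri 2,668/10,558 × $7,747,450 = 1,957,775.77; Halvorsen 1,989/10,558 × $7,747,450 = 1,459,526.24; Vance 1,911/10,558 × $7,747,450 = 1,402,289.92; Nwosu 3,990/10,558 × $7,747,450 = 2,927,858.07.
After rounding ($50): Chaudhri $1,957,800; Halvorsen $1,459,550; Vance $1,402,300; Nwosu $2,927,850. Sum = $7,747,500.
Difference $7,747,450 − $7,747,500 = −$50 applied to Vance: Vance becomes $1,402,250.

Chaudhri: $1,957,800 · Halvorsen: $1,459,550 · Vance: $1,402,250 · Nwosu: $2,927,850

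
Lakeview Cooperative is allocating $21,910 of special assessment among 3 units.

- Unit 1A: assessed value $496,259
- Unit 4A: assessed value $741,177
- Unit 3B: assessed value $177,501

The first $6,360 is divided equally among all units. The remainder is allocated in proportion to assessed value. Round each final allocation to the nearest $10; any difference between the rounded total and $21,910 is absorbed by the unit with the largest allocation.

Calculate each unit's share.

Unit 1A: $7,570 | Unit 4A: $10,270 | Unit 3B: $4,070

$6,360 shared equally gives $2,120 per unit.
Remainder $15,550 by assessed value (total 1,414,937): Unit 1A 5,453.83 → $5,450; Unit 4A 8,145.45 → $8,150; Unit 3B 1,950.72 → $1,950.
Totals: Unit 1A $2,120 + $5,450 = $7,570; Unit 4A $2,120 + $8,150 = $10,270; Unit 3B $2,120 + $1,950 = $4,070.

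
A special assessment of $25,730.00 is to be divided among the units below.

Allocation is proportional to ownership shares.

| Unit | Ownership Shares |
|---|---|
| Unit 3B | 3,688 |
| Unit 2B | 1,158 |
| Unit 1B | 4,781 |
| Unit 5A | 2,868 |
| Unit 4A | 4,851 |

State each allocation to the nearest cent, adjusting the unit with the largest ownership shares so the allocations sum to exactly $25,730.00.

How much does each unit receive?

Ownership shares total: 3,688 + 1,158 + 4,781 + 2,868 + 4,851 = 17,346.
Unrounded shares: Unit 3B 5,470.5546; Unit 2B 1,717.7067; Unit 1B 7,091.8442; Unit 5A 4,254.2165; Unit 4A 7,195.6780.
After rounding (cent): Unit 3B $5,470.55; Unit 2B $1,717.71; Unit 1B $7,091.84; Unit 5A $4,254.22; Unit 4A $7,195.68. Sum = $25,730.00.
Sum already equals the total — no adjustment.

Unit 3B: $5,470.55 | Unit 2B: $1,717.71 | Unit 1B: $7,091.84 | Unit 5A: $4,254.22 | Unit 4A: $7,195.68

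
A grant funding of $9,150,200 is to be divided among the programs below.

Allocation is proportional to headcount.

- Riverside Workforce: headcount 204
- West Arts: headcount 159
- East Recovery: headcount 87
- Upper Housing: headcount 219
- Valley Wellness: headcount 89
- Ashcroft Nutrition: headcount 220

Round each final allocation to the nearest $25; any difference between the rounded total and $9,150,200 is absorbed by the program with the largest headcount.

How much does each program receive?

Riverside Workforce: $1,908,625 | West Arts: $1,487,600 | East Recovery: $813,975 | Upper Housing: $2,048,975 | Valley Wellness: $832,675 | Ashcroft Nutrition: $2,058,350

Headcount total: 978.
Unrounded shares: Riverside Workforce 204/978 × $9,150,200 = 1,908,630.67; West Arts 159/978 × $9,150,200 = 1,487,609.20; East Recovery 87/978 × $9,150,200 = 813,974.85; Upper Housing 219/978 × $9,150,200 = 2,048,971.17; Valley Wellness 89/978 × $9,150,200 = 832,686.91; Ashcroft Nutrition 220/978 × $9,150,200 = 2,058,327.20.
Rounded to nearest $25: Riverside Workforce $1,908,625; West Arts $1,487,600; East Recovery $813,975; Upper Housing $2,048,975; Valley Wellness $832,675; Ashcroft Nutrition $2,058,325. Sum = $9,150,175.
Difference $9,150,200 − $9,150,175 = +$25 applied to largest headcount (Ashcroft Nutrition): Ashcroft Nutrition becomes $2,058,350.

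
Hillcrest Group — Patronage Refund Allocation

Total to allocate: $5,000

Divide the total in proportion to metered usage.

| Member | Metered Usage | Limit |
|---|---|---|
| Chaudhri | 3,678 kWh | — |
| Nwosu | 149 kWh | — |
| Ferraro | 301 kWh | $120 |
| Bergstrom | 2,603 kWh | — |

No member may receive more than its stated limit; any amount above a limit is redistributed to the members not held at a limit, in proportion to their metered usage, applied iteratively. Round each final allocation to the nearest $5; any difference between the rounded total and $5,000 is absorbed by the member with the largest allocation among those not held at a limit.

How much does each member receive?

Chaudhri: $2,790; Nwosu: $115; Ferraro: $120; Bergstrom: $1,975

Total metered usage = 6,731.
Proportional shares (ignoring caps): Chaudhri 2,732.13; Nwosu 110.68; Ferraro 223.59; Bergstrom 1,933.59.
Capped: Ferraro ($120); residual $4,880 reallocated over remaining metered usage 6,430.
Shares after redistribution: Chaudhri 2,791.39 → $2,790; Nwosu 113.08 → $115; Bergstrom 1,975.53 → $1,975.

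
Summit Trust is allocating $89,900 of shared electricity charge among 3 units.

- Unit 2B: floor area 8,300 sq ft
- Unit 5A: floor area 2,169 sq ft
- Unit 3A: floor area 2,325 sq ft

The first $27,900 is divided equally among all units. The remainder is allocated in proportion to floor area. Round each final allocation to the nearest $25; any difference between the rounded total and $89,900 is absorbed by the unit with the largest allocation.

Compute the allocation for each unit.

First tranche $27,900 split equally: $9,300 each.
Remainder $62,000 by floor area (total 12,794): Unit 2B 40,221.98 → $40,225; Unit 5A 10,511.02 → $10,500; Unit 3A 11,267.00 → $11,275.
Totals: Unit 2B $9,300 + $40,225 = $49,525; Unit 5A $9,300 + $10,500 = $19,800; Unit 3A $9,300 + $11,275 = $20,575.

Unit 2B: $49,525 | Unit 5A: $19,800 | Unit 3A: $20,575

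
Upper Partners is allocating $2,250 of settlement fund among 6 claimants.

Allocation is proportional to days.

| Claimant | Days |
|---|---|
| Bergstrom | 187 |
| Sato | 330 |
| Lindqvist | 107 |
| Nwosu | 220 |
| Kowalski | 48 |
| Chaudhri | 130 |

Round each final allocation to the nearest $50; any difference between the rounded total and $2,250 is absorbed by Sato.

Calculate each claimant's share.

Sum of days: 1,022.
Proportional shares: Bergstrom 187/1,022 × $2,250 = 411.69; Sato 330/1,022 × $2,250 = 726.52; Lindqvist 107/1,022 × $2,250 = 235.57; Nwosu 220/1,022 × $2,250 = 484.34; Kowalski 48/1,022 × $2,250 = 105.68; Chaudhri 130/1,022 × $2,250 = 286.20.
At nearest $50: Bergstrom $400; Sato $750; Lindqvist $250; Nwosu $500; Kowalski $100; Chaudhri $300. Sum = $2,300.
Difference $2,250 − $2,300 = −$50 applied to Sato: Sato becomes $700.

Bergstrom: $400 · Sato: $700 · Lindqvist: $250 · Nwosu: $500 · Kowalski: $100 · Chaudhri: $300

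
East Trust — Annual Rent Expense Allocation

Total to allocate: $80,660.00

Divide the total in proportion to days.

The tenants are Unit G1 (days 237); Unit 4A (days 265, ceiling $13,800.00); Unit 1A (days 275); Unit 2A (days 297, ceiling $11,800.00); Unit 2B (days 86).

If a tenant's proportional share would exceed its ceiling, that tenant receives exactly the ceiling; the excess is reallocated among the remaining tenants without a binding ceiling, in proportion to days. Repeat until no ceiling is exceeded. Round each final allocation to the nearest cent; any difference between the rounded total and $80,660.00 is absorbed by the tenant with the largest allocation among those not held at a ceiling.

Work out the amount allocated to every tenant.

Unit G1: $21,821.44; Unit 4A: $13,800.00; Unit 1A: $25,320.23; Unit 2A: $11,800.00; Unit 2B: $7,918.33

Total days = 1,160.
Pro-rata shares before constraints: Unit G1 16,479.6724; Unit 4A 18,426.6379; Unit 1A 19,121.9828; Unit 2A 20,651.7414; Unit 2B 5,979.9655.
Held at cap: Unit 4A ($13,800.00), Unit 2A ($11,800.00); remaining pool $55,060.00 reallocated over remaining days 598.
Redistributed shares: Unit G1 21,821.4381 → $21,821.44; Unit 1A 25,320.2341 → $25,320.23; Unit 2B 7,918.3278 → $7,918.33.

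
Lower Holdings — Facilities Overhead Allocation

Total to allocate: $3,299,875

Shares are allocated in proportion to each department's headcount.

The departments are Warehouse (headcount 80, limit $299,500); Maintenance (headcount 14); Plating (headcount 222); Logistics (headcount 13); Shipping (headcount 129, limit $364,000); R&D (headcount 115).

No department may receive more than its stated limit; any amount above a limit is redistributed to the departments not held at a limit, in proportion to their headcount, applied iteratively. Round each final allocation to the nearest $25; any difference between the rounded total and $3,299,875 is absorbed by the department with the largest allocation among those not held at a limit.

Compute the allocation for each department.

Warehouse: $299,500; Maintenance: $101,400; Plating: $1,607,900; Logistics: $94,150; Shipping: $364,000; R&D: $832,925

Total headcount = 573.
Unconstrained shares: Warehouse 460,715.53; Maintenance 80,625.22; Plating 1,278,485.60; Logistics 74,866.27; Shipping 742,903.80; R&D 662,278.58.
Capped: Warehouse ($299,500), Shipping ($364,000); remaining pool $2,636,375 reallocated over remaining headcount 364.
Remaining shares: Maintenance 101,399.04 → $101,400; Plating 1,607,899.04 → $1,607,900; Logistics 94,156.25 → $94,150; R&D 832,920.67 → $832,925.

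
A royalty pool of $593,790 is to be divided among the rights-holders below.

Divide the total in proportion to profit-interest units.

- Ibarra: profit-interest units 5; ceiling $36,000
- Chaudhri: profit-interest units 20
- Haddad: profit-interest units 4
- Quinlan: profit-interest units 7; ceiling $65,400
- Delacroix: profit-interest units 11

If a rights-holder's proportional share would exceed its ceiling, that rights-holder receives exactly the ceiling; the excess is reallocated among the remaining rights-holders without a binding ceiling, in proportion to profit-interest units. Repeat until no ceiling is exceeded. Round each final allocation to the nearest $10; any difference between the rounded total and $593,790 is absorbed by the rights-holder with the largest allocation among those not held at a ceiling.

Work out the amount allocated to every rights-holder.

Ibarra: $36,000 | Chaudhri: $281,370 | Haddad: $56,270 | Quinlan: $65,400 | Delacroix: $154,750

Combined profit-interest units = 47.
Pro-rata shares before constraints: Ibarra 63,169.15; Chaudhri 252,676.60; Haddad 50,535.32; Quinlan 88,436.81; Delacroix 138,972.13.
Capped: Ibarra ($36,000), Quinlan ($65,400); balance $492,390 reallocated over remaining profit-interest units 35.
Redistributed shares: Chaudhri 281,365.71 → $281,370; Haddad 56,273.14 → $56,270; Delacroix 154,751.14 → $154,750.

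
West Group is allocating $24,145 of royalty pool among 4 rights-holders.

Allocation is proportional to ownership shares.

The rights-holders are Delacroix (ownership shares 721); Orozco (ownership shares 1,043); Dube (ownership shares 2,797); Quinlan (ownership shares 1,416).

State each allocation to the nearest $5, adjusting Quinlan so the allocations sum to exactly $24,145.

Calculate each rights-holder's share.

Total ownership shares = 5,977.
Raw shares: Delacroix 721/5,977 × $24,145 = 2,912.59; Orozco 1,043/5,977 × $24,145 = 4,213.36; Dube 2,797/5,977 × $24,145 = 11,298.91; Quinlan 1,416/5,977 × $24,145 = 5,720.15.
After rounding ($5): Delacroix $2,915; Orozco $4,215; Dube $11,300; Quinlan $5,720. Sum = $24,150.
Difference $24,145 − $24,150 = −$5 applied to Quinlan: Quinlan becomes $5,715.

Delacroix: $2,915; Orozco: $4,215; Dube: $11,300; Quinlan: $5,715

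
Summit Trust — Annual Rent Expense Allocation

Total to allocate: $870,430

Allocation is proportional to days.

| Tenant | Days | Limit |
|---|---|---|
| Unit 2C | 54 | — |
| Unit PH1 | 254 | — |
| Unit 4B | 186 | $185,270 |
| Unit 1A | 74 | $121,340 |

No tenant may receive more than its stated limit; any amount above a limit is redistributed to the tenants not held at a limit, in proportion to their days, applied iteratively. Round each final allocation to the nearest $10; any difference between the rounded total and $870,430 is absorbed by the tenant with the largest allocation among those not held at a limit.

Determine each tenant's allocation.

Sum of days: 568.
Unconstrained shares: Unit 2C 82,752.15; Unit PH1 389,241.58; Unit 4B 285,035.18; Unit 1A 113,401.09.
Cap binds for Unit 4B ($185,270); balance $685,160 reallocated over remaining days 382.
Cap binds for Unit 1A ($121,340); balance $563,820 reallocated over remaining days 308.
Remaining shares: Unit 2C 98,851.56 → $98,850; Unit PH1 464,968.44 → $464,970.

Unit 2C: $98,850 | Unit PH1: $464,970 | Unit 4B: $185,270 | Unit 1A: $121,340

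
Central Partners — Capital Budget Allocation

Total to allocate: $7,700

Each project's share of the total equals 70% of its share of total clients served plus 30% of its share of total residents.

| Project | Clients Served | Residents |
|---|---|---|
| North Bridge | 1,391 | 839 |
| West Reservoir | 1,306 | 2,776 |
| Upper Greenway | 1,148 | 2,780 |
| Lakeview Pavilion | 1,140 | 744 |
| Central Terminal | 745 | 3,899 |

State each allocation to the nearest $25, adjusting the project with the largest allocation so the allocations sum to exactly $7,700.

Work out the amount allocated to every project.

Totals — clients served 5,730, residents 11,038.
Combined weights (70% clients served + 30% residents): North Bridge 0.1927; West Reservoir 0.2350; Upper Greenway 0.2158; Lakeview Pavilion 0.1595; Central Terminal 0.1970.
Raw shares: North Bridge 1,484.05; West Reservoir 1,809.46; Upper Greenway 1,661.67; Lakeview Pavilion 1,228.06; Central Terminal 1,516.77.
After rounding ($25): North Bridge $1,475; West Reservoir $1,800; Upper Greenway $1,650; Lakeview Pavilion $1,225; Central Terminal $1,525. Sum = $7,675.
Difference $7,700 − $7,675 = +$25 applied to largest allocation (West Reservoir): West Reservoir becomes $1,825.

North Bridge: $1,475; West Reservoir: $1,825; Upper Greenway: $1,650; Lakeview Pavilion: $1,225; Central Terminal: $1,525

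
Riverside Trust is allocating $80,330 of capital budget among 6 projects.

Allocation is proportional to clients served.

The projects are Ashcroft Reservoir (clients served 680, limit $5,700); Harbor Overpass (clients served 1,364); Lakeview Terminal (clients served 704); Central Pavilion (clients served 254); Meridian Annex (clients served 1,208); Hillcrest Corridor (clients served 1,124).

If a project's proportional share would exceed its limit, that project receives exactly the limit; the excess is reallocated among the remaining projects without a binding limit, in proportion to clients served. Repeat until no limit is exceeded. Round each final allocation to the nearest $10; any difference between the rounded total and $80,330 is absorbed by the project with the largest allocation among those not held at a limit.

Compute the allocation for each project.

Clients served total: 5,334.
Proportional shares (ignoring caps): Ashcroft Reservoir 10,240.79; Harbor Overpass 20,541.83; Lakeview Terminal 10,602.23; Central Pavilion 3,825.24; Meridian Annex 18,192.47; Hillcrest Corridor 16,927.43.
Cap binds for Ashcroft Reservoir ($5,700); remaining pool $74,630 reallocated over remaining clients served 4,654.
Shares after redistribution: Harbor Overpass 21,872.65 → $21,870; Lakeview Terminal 11,289.11 → $11,290; Central Pavilion 4,073.06 → $4,070; Meridian Annex 19,371.09 → $19,370; Hillcrest Corridor 18,024.09 → $18,020.
Rounding difference +$10 applied to Harbor Overpass → $21,880.

Ashcroft Reservoir: $5,700; Harbor Overpass: $21,880; Lakeview Terminal: $11,290; Central Pavilion: $4,070; Meridian Annex: $19,370; Hillcrest Corridor: $18,020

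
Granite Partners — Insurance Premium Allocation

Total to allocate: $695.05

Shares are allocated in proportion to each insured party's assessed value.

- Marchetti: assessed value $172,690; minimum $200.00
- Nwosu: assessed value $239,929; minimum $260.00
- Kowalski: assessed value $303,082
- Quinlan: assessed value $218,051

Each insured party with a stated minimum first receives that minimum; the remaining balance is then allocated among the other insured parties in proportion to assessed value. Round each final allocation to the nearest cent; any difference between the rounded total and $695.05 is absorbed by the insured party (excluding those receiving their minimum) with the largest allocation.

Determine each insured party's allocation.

Minimums first: Marchetti $200.00; Nwosu $260.00. Remaining pool $235.05.
Remaining pool split over remaining assessed value 521,133: Kowalski 136.7010 → $136.70; Quinlan 98.3490 → $98.35.

Marchetti: $200.00; Nwosu: $260.00; Kowalski: $136.70; Quinlan: $98.35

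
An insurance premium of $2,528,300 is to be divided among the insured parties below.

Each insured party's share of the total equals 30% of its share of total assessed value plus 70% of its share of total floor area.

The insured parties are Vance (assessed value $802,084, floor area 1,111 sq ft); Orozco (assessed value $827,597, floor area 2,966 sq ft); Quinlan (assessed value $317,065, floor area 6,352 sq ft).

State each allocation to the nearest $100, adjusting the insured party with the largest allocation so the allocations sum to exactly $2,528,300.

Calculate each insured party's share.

Vance: $501,000 · Orozco: $825,800 · Quinlan: $1,201,500

Assessed value total 1,946,746; floor area total 10,429.
Blended shares (30% assessed value + 70% floor area): Vance 0.1982; Orozco 0.3266; Quinlan 0.4752.
Unrounded shares: Vance 501,045.11; Orozco 825,780.52; Quinlan 1,201,474.37.
After rounding ($100): Vance $501,000; Orozco $825,800; Quinlan $1,201,500. Sum = $2,528,300.
Rounded total matches; no reconciliation needed.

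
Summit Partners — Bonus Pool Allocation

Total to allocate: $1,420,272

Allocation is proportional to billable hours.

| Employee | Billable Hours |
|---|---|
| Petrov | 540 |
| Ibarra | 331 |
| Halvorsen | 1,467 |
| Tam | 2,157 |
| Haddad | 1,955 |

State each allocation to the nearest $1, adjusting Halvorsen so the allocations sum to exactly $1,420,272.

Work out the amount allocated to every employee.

Petrov: $118,906; Ibarra: $72,885; Halvorsen: $323,030; Tam: $474,965; Haddad: $430,486

Total billable hours = 6,450.
Raw shares: Petrov 540/6,450 × $1,420,272 = 118,906.49; Ibarra 331/6,450 × $1,420,272 = 72,885.28; Halvorsen 1,467/6,450 × $1,420,272 = 323,029.31; Tam 2,157/6,450 × $1,420,272 = 474,965.38; Haddad 1,955/6,450 × $1,420,272 = 430,485.54.
At nearest $1: Petrov $118,906; Ibarra $72,885; Halvorsen $323,029; Tam $474,965; Haddad $430,486. Sum = $1,420,271.
Difference $1,420,272 − $1,420,271 = +$1 applied to Halvorsen: Halvorsen becomes $323,030.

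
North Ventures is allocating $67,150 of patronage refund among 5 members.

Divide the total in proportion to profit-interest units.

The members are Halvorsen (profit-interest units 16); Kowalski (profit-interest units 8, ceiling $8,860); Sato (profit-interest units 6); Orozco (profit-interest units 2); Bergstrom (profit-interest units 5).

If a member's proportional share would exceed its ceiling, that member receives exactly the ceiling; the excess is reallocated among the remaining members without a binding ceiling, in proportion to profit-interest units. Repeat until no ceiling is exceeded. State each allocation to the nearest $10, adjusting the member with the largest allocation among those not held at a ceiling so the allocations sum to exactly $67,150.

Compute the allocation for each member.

Profit-interest units total: 37.
Pro-rata shares before constraints: Halvorsen 29,037.84; Kowalski 14,518.92; Sato 10,889.19; Orozco 3,629.73; Bergstrom 9,074.32.
Held at cap: Kowalski ($8,860); residual $58,290 reallocated over remaining profit-interest units 29.
Remaining shares: Halvorsen 32,160.00 → $32,160; Sato 12,060.00 → $12,060; Orozco 4,020.00 → $4,020; Bergstrom 10,050.00 → $10,050.

Halvorsen: $32,160 | Kowalski: $8,860 | Sato: $12,060 | Orozco: $4,020 | Bergstrom: $10,050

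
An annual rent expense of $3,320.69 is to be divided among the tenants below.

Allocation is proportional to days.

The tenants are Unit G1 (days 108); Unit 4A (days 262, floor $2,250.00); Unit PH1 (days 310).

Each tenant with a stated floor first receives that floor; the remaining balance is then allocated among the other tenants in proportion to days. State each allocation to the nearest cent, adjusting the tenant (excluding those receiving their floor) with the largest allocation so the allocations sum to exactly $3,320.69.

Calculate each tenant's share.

Unit G1: $276.64; Unit 4A: $2,250.00; Unit PH1: $794.05

Minimums first: Unit 4A $2,250.00. Residual $1,070.69.
Residual split over remaining days 418: Unit G1 276.6376 → $276.64; Unit PH1 794.0524 → $794.05.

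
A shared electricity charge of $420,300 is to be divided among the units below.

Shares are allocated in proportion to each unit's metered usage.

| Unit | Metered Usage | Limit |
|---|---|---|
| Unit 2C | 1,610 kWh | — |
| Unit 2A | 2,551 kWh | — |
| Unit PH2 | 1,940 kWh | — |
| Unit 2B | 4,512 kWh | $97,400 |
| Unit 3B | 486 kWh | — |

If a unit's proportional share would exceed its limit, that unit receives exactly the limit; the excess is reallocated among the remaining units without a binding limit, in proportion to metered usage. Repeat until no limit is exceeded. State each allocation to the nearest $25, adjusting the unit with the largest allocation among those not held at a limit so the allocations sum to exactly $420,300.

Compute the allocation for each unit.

Total metered usage = 11,099.
Proportional shares (ignoring caps): Unit 2C 60,967.93; Unit 2A 96,601.97; Unit PH2 73,464.46; Unit 2B 170,861.66; Unit 3B 18,403.98.
Cap binds for Unit 2B ($97,400); remaining pool $322,900 reallocated over remaining metered usage 6,587.
Shares after redistribution: Unit 2C 78,923.49 → $78,925; Unit 2A 125,052.06 → $125,050; Unit PH2 95,100.35 → $95,100; Unit 3B 23,824.11 → $23,825.

Unit 2C: $78,925 | Unit 2A: $125,050 | Unit PH2: $95,100 | Unit 2B: $97,400 | Unit 3B: $23,825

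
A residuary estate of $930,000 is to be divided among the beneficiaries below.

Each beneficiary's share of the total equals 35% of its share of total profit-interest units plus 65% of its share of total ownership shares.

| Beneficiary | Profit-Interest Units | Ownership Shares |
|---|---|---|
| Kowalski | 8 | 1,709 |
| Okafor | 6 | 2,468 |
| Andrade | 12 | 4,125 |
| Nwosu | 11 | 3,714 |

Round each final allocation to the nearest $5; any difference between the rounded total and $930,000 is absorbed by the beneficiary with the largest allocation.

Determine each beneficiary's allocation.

Profit-interest units total 37; ownership shares total 12,016.
Composite weights (35% profit-interest units + 65% ownership shares): Kowalski 0.1681; Okafor 0.1903; Andrade 0.3367; Nwosu 0.3050.
Unrounded shares: Kowalski 156,354.62; Okafor 176,943.74; Andrade 313,087.75; Nwosu 283,613.90.
After rounding ($5): Kowalski $156,355; Okafor $176,945; Andrade $313,090; Nwosu $283,615. Sum = $930,005.
Difference $930,000 − $930,005 = −$5 applied to largest allocation (Andrade): Andrade becomes $313,085.

Kowalski: $156,355; Okafor: $176,945; Andrade: $313,085; Nwosu: $283,615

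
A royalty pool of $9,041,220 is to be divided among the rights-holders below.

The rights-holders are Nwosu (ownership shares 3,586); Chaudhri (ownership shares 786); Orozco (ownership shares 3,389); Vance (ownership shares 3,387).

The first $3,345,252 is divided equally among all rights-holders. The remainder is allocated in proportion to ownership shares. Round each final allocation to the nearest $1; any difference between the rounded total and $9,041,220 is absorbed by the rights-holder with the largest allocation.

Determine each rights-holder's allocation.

Nwosu: $2,668,548 | Chaudhri: $1,237,912 | Orozco: $2,567,891 | Vance: $2,566,869

First tranche $3,345,252 split equally: $836,313 each.
Remainder $5,695,968 by ownership shares (total 11,148): Nwosu 1,832,233.70 → $1,832,234; Chaudhri 401,599.47 → $401,599; Orozco 1,731,578.36 → $1,731,578; Vance 1,730,556.48 → $1,730,556.
Rounding difference +$1 on remainder applied to Nwosu.
Totals: Nwosu $836,313 + $1,832,235 = $2,668,548; Chaudhri $836,313 + $401,599 = $1,237,912; Orozco $836,313 + $1,731,578 = $2,567,891; Vance $836,313 + $1,730,556 = $2,566,869.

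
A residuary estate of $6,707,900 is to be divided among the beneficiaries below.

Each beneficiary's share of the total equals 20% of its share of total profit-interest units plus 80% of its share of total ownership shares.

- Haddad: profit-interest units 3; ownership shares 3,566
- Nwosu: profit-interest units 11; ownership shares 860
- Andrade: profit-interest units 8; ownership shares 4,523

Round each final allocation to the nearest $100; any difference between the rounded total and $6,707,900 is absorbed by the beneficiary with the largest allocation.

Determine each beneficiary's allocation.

Haddad: $2,321,300; Nwosu: $1,186,500; Andrade: $3,200,100

Profit-interest units total 22; ownership shares total 8,949.
Composite weights (20% profit-interest units + 80% ownership shares): Haddad 0.3461; Nwosu 0.1769; Andrade 0.4771.
Proportional shares: Haddad 2,321,315.41; Nwosu 1,186,494.01; Andrade 3,200,090.58.
Rounded to nearest $100: Haddad $2,321,300; Nwosu $1,186,500; Andrade $3,200,100. Sum = $6,707,900.
Sum already equals the total — no adjustment.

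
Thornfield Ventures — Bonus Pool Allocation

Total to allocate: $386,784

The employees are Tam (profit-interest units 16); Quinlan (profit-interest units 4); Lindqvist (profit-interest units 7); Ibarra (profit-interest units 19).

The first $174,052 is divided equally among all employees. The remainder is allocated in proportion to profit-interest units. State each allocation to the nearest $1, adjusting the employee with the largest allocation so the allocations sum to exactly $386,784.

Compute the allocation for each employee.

Tam: $117,507 · Quinlan: $62,011 · Lindqvist: $75,885 · Ibarra: $131,381

Equal tier: $174,052 ÷ 4 = $43,513 apiece.
Remainder $212,732 by profit-interest units (total 46): Tam 73,993.74 → $73,994; Quinlan 18,498.43 → $18,498; Lindqvist 32,372.26 → $32,372; Ibarra 87,867.57 → $87,868.
Totals: Tam $43,513 + $73,994 = $117,507; Quinlan $43,513 + $18,498 = $62,011; Lindqvist $43,513 + $32,372 = $75,885; Ibarra $43,513 + $87,868 = $131,381.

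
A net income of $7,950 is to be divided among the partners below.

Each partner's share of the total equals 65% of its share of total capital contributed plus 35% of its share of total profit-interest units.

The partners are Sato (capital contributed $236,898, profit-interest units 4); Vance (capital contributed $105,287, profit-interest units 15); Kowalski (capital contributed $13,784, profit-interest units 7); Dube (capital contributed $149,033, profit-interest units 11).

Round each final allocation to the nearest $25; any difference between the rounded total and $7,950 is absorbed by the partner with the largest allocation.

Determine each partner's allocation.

Capital contributed total 505,002; profit-interest units total 37.
Composite weights (65% capital contributed + 35% profit-interest units): Sato 0.3428; Vance 0.2774; Kowalski 0.0840; Dube 0.2959.
Pro-rata amounts: Sato 2,724.90; Vance 2,205.40; Kowalski 667.47; Dube 2,352.23.
At nearest $25: Sato $2,725; Vance $2,200; Kowalski $675; Dube $2,350. Sum = $7,950.
Rounded total matches; no reconciliation needed.

Sato: $2,725; Vance: $2,200; Kowalski: $675; Dube: $2,350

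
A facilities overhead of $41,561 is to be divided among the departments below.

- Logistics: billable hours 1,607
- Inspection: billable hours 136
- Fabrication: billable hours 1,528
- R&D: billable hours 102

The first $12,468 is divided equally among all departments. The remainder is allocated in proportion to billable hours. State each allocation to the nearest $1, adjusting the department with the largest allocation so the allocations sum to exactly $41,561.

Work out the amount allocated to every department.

$12,468 shared equally gives $3,117 per department.
Remainder $29,093 by billable hours (total 3,373): Logistics 13,860.79 → $13,861; Inspection 1,173.04 → $1,173; Fabrication 13,179.40 → $13,179; R&D 879.78 → $880.
Totals: Logistics $3,117 + $13,861 = $16,978; Inspection $3,117 + $1,173 = $4,290; Fabrication $3,117 + $13,179 = $16,296; R&D $3,117 + $880 = $3,997.

Logistics: $16,978; Inspection: $4,290; Fabrication: $16,296; R&D: $3,997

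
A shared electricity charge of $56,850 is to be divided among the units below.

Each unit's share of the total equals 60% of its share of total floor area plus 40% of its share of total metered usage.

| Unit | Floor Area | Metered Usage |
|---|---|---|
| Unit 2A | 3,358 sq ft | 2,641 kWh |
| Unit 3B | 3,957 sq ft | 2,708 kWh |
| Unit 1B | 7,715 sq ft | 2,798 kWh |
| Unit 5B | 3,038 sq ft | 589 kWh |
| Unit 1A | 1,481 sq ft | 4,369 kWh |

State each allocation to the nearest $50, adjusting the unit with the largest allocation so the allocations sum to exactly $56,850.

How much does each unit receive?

Floor area total 19,549; metered usage total 13,105.
Blended shares (60% floor area + 40% metered usage): Unit 2A 0.1837; Unit 3B 0.2041; Unit 1B 0.3222; Unit 5B 0.1112; Unit 1A 0.1788.
Proportional shares: Unit 2A 10,441.90; Unit 3B 11,603.32; Unit 1B 18,316.62; Unit 5B 6,322.88; Unit 1A 10,165.27.
After rounding ($50): Unit 2A $10,450; Unit 3B $11,600; Unit 1B $18,300; Unit 5B $6,300; Unit 1A $10,150. Sum = $56,800.
Difference $56,850 − $56,800 = +$50 applied to largest allocation (Unit 1B): Unit 1B becomes $18,350.

Unit 2A: $10,450 | Unit 3B: $11,600 | Unit 1B: $18,350 | Unit 5B: $6,300 | Unit 1A: $10,150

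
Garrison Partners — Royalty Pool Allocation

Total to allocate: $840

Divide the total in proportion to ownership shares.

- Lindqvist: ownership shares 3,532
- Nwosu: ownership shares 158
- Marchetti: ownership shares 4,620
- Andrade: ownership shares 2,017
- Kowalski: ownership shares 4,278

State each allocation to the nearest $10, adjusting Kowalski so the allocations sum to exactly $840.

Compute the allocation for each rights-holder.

Lindqvist: $200 | Nwosu: $10 | Marchetti: $270 | Andrade: $120 | Kowalski: $240

Combined ownership shares = 14,605.
Pro-rata amounts: Lindqvist 3,532/14,605 × $840 = 203.14; Nwosu 158/14,605 × $840 = 9.09; Marchetti 4,620/14,605 × $840 = 265.72; Andrade 2,017/14,605 × $840 = 116.01; Kowalski 4,278/14,605 × $840 = 246.05.
After rounding ($10): Lindqvist $200; Nwosu $10; Marchetti $270; Andrade $120; Kowalski $250. Sum = $850.
Difference $840 − $850 = −$10 applied to Kowalski: Kowalski becomes $240.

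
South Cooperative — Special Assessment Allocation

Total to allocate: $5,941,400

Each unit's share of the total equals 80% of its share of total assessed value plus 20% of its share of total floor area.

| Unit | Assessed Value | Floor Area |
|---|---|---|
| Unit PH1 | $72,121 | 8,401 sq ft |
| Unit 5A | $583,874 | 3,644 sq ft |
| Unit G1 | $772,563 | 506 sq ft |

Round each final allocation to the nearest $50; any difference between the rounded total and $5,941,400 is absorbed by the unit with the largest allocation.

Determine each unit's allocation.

Assessed value total 1,428,558; floor area total 12,551.
Combined weights (80% assessed value + 20% floor area): Unit PH1 0.1743; Unit 5A 0.3850; Unit G1 0.4407.
Raw shares: Unit PH1 1,035,336.19; Unit 5A 2,287,674.28; Unit G1 2,618,389.53.
Rounded to nearest $50: Unit PH1 $1,035,350; Unit 5A $2,287,650; Unit G1 $2,618,400. Sum = $5,941,400.
Sum already equals the total — no adjustment.

Unit PH1: $1,035,350 | Unit 5A: $2,287,650 | Unit G1: $2,618,400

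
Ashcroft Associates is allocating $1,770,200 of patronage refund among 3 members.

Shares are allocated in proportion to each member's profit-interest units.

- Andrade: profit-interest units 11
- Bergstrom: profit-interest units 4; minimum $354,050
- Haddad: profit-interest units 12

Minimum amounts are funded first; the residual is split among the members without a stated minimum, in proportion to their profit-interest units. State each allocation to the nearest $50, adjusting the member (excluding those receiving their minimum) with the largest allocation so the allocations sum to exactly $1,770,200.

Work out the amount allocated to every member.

Andrade: $677,300 | Bergstrom: $354,050 | Haddad: $738,850

Fund the minimums — Bergstrom $354,050. Balance $1,416,150.
Balance split over remaining profit-interest units 23: Andrade 677,289.13 → $677,300; Haddad 738,860.87 → $738,850.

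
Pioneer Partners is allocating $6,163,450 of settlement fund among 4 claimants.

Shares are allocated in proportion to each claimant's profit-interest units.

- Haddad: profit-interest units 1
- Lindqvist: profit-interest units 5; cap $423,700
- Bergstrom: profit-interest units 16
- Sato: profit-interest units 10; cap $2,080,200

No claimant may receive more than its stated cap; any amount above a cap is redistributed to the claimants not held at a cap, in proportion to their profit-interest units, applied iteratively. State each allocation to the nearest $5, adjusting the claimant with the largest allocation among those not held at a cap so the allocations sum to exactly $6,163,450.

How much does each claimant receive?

Profit-interest units total: 32.
Proportional shares (ignoring caps): Haddad 192,607.81; Lindqvist 963,039.06; Bergstrom 3,081,725.00; Sato 1,926,078.12.
Held at cap: Lindqvist ($423,700); remaining pool $5,739,750 reallocated over remaining profit-interest units 27.
Held at cap: Sato ($2,080,200); remaining pool $3,659,550 reallocated over remaining profit-interest units 17.
Redistributed shares: Haddad 215,267.65 → $215,270; Bergstrom 3,444,282.35 → $3,444,280.

Haddad: $215,270 | Lindqvist: $423,700 | Bergstrom: $3,444,280 | Sato: $2,080,200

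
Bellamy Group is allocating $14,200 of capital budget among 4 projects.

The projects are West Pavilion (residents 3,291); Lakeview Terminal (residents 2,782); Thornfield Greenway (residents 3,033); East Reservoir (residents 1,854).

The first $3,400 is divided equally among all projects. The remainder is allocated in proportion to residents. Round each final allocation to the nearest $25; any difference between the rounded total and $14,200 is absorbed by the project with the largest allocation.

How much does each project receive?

First tranche $3,400 split equally: $850 each.
Remainder $10,800 by residents (total 10,960): West Pavilion 3,242.96 → $3,250; Lakeview Terminal 2,741.39 → $2,750; Thornfield Greenway 2,988.72 → $3,000; East Reservoir 1,826.93 → $1,825.
Rounding difference −$25 on remainder applied to West Pavilion.
Totals: West Pavilion $850 + $3,225 = $4,075; Lakeview Terminal $850 + $2,750 = $3,600; Thornfield Greenway $850 + $3,000 = $3,850; East Reservoir $850 + $1,825 = $2,675.

West Pavilion: $4,075; Lakeview Terminal: $3,600; Thornfield Greenway: $3,850; East Reservoir: $2,675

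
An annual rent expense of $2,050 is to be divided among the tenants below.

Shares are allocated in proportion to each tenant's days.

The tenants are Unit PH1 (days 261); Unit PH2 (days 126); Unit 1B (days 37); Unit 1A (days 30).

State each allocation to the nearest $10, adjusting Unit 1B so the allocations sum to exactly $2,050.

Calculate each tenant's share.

Unit PH1: $1,180 · Unit PH2: $570 · Unit 1B: $160 · Unit 1A: $140

Sum of days: 454.
Proportional shares: Unit PH1 261/454 × $2,050 = 1,178.52; Unit PH2 126/454 × $2,050 = 568.94; Unit 1B 37/454 × $2,050 = 167.07; Unit 1A 30/454 × $2,050 = 135.46.
At nearest $10: Unit PH1 $1,180; Unit PH2 $570; Unit 1B $170; Unit 1A $140. Sum = $2,060.
Difference $2,050 − $2,060 = −$10 applied to Unit 1B: Unit 1B becomes $160.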